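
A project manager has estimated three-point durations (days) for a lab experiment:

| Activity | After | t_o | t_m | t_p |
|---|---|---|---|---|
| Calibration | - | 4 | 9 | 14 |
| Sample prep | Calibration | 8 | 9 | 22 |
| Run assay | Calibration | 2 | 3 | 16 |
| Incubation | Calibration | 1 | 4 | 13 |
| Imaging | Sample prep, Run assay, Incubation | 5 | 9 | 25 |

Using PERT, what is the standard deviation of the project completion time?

te_Calibration = (4 + 4·9 + 14)/6 = 54/6 = 9; σ²_Calibration = ((14−4)/6)² = 2.778
te_Sample prep = (8 + 4·9 + 22)/6 = 66/6 = 11; σ²_Sample prep = ((22−8)/6)² = 5.444
te_Run assay = (2 + 4·3 + 16)/6 = 30/6 = 5; σ²_Run assay = ((16−2)/6)² = 5.444
te_Incubation = (1 + 4·4 + 13)/6 = 30/6 = 5; σ²_Incubation = ((13−1)/6)² = 4.000
te_Imaging = (5 + 4·9 + 25)/6 = 66/6 = 11; σ²_Imaging = ((25−5)/6)² = 11.111

Forward pass:
ES_Calibration = 0; EF_Calibration = 9
ES_Sample prep = 9; EF_Sample prep = 9+11 = 20
ES_Run assay = 9; EF_Run assay = 9+5 = 14
ES_Incubation = 9; EF_Incubation = 9+5 = 14
ES_Imaging = max(EF_Sample prep=20, EF_Run assay=14, EF_Incubation=14) = 20; EF_Imaging = 20+11 = 31
Expected project duration μ = 31 days. Critical path: Calibration → Sample prep → Imaging.

Variance along critical path = 2.778 + 5.444 + 11.111 = 19.333
σ = √19.333 = 4.397 days

4.40 days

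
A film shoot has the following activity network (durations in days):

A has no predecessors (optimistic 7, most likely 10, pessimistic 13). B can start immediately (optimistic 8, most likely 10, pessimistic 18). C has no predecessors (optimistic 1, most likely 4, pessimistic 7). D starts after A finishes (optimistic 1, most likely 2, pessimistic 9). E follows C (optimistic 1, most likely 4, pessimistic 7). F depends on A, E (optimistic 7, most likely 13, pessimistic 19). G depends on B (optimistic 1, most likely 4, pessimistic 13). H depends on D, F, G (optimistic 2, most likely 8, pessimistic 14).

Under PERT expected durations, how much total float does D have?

te_A = (7 + 4·10 + 13)/6 = 60/6 = 10
te_B = (8 + 4·10 + 18)/6 = 66/6 = 11
te_C = (1 + 4·4 + 7)/6 = 24/6 = 4
te_D = (1 + 4·2 + 9)/6 = 18/6 = 3
te_E = (1 + 4·4 + 7)/6 = 24/6 = 4
te_F = (7 + 4·13 + 19)/6 = 78/6 = 13
te_G = (1 + 4·4 + 13)/6 = 30/6 = 5
te_H = (2 + 4·8 + 14)/6 = 48/6 = 8

Forward pass:
ES_A = 0; EF_A = 10
ES_B = 0; EF_B = 11
ES_C = 0; EF_C = 4
ES_D = 10; EF_D = 10+3 = 13
ES_E = 4; EF_E = 4+4 = 8
ES_F = max(EF_A=10, EF_E=8) = 10; EF_F = 10+13 = 23
ES_G = 11; EF_G = 11+5 = 16
ES_H = max(EF_D=13, EF_F=23, EF_G=16) = 23; EF_H = 23+8 = 31
Expected project duration μ = 31 days. Critical path: A → F → H.

Backward pass:
LF_H = 31; LS_H = 31−8 = 23
LF_G = LS_H = 23; LS_G = 23−5 = 18
LF_F = LS_H = 23; LS_F = 23−13 = 10
LF_E = LS_F = 10; LS_E = 10−4 = 6
LF_D = LS_H = 23; LS_D = 23−3 = 20
LF_C = LS_E = 6; LS_C = 6−4 = 2
LF_B = LS_G = 18; LS_B = 18−11 = 7
LF_A = min(LS_D=20, LS_F=10) = 10; LS_A = 10−10 = 0
Slack_D = LS_D − ES_D = 20 − 10 = 10

10 days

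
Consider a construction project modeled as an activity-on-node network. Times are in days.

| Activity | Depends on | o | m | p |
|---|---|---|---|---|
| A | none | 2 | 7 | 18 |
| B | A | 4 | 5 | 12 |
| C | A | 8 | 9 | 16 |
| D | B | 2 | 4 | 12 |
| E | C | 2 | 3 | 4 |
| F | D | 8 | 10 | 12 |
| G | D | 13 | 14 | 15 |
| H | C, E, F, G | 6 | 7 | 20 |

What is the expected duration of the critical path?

te_A = (2 + 4·7 + 18)/6 = 48/6 = 8
te_B = (4 + 4·5 + 12)/6 = 36/6 = 6
te_C = (8 + 4·9 + 16)/6 = 60/6 = 10
te_D = (2 + 4·4 + 12)/6 = 30/6 = 5
te_E = (2 + 4·3 + 4)/6 = 18/6 = 3
te_F = (8 + 4·10 + 12)/6 = 60/6 = 10
te_G = (13 + 4·14 + 15)/6 = 84/6 = 14
te_H = (6 + 4·7 + 20)/6 = 54/6 = 9

Forward pass:
ES_A = 0; EF_A = 8
ES_B = 8; EF_B = 8+6 = 14
ES_C = 8; EF_C = 8+10 = 18
ES_D = 14; EF_D = 14+5 = 19
ES_E = 18; EF_E = 18+3 = 21
ES_F = 19; EF_F = 19+10 = 29
ES_G = 19; EF_G = 19+14 = 33
ES_H = max(EF_C=18, EF_E=21, EF_F=29, EF_G=33) = 33; EF_H = 33+9 = 42
Expected project duration μ = 42 days. Critical path: A → B → D → G → H.

42 days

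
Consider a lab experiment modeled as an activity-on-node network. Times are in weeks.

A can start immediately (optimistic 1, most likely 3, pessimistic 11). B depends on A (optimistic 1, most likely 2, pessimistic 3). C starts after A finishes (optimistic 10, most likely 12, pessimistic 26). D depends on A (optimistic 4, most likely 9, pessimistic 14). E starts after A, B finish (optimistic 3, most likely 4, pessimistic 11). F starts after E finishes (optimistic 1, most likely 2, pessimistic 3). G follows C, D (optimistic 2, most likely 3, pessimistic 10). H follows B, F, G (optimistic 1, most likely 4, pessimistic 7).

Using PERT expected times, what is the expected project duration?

26 weeks

te_A = (1 + 4·3 + 11)/6 = 24/6 = 4
te_B = (1 + 4·2 + 3)/6 = 12/6 = 2
te_C = (10 + 4·12 + 26)/6 = 84/6 = 14
te_D = (4 + 4·9 + 14)/6 = 54/6 = 9
te_E = (3 + 4·4 + 11)/6 = 30/6 = 5
te_F = (1 + 4·2 + 3)/6 = 12/6 = 2
te_G = (2 + 4·3 + 10)/6 = 24/6 = 4
te_H = (1 + 4·4 + 7)/6 = 24/6 = 4

Forward pass:
ES_A = 0; EF_A = 4
ES_B = 4; EF_B = 4+2 = 6
ES_C = 4; EF_C = 4+14 = 18
ES_D = 4; EF_D = 4+9 = 13
ES_E = max(EF_A=4, EF_B=6) = 6; EF_E = 6+5 = 11
ES_F = 11; EF_F = 11+2 = 13
ES_G = max(EF_C=18, EF_D=13) = 18; EF_G = 18+4 = 22
ES_H = max(EF_B=6, EF_F=13, EF_G=22) = 22; EF_H = 22+4 = 26
Expected project duration μ = 26 weeks. Critical path: A → C → G → H.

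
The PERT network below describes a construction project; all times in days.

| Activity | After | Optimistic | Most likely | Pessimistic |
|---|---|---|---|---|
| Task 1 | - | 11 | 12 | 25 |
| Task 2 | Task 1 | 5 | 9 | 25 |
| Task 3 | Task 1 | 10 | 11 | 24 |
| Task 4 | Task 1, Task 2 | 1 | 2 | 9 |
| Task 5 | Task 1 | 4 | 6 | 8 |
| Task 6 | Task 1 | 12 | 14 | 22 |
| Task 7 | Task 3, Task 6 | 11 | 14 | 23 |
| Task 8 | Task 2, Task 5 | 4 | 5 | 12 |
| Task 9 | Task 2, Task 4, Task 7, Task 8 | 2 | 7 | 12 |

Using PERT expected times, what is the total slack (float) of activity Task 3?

te_Task 1 = (11 + 4·12 + 25)/6 = 84/6 = 14
te_Task 2 = (5 + 4·9 + 25)/6 = 66/6 = 11
te_Task 3 = (10 + 4·11 + 24)/6 = 78/6 = 13
te_Task 4 = (1 + 4·2 + 9)/6 = 18/6 = 3
te_Task 5 = (4 + 4·6 + 8)/6 = 36/6 = 6
te_Task 6 = (12 + 4·14 + 22)/6 = 90/6 = 15
te_Task 7 = (11 + 4·14 + 23)/6 = 90/6 = 15
te_Task 8 = (4 + 4·5 + 12)/6 = 36/6 = 6
te_Task 9 = (2 + 4·7 + 12)/6 = 42/6 = 7

Forward pass:
ES_Task 1 = 0; EF_Task 1 = 14
ES_Task 2 = 14; EF_Task 2 = 14+11 = 25
ES_Task 3 = 14; EF_Task 3 = 14+13 = 27
ES_Task 4 = max(EF_Task 1=14, EF_Task 2=25) = 25; EF_Task 4 = 25+3 = 28
ES_Task 5 = 14; EF_Task 5 = 14+6 = 20
ES_Task 6 = 14; EF_Task 6 = 14+15 = 29
ES_Task 7 = max(EF_Task 3=27, EF_Task 6=29) = 29; EF_Task 7 = 29+15 = 44
ES_Task 8 = max(EF_Task 2=25, EF_Task 5=20) = 25; EF_Task 8 = 25+6 = 31
ES_Task 9 = max(EF_Task 2=25, EF_Task 4=28, EF_Task 7=44, EF_Task 8=31) = 44; EF_Task 9 = 44+7 = 51
Expected project duration μ = 51 days. Critical path: Task 1 → Task 6 → Task 7 → Task 9.

Backward pass:
LF_Task 9 = 51; LS_Task 9 = 51−7 = 44
LF_Task 8 = LS_Task 9 = 44; LS_Task 8 = 44−6 = 38
LF_Task 7 = LS_Task 9 = 44; LS_Task 7 = 44−15 = 29
LF_Task 6 = LS_Task 7 = 29; LS_Task 6 = 29−15 = 14
LF_Task 5 = LS_Task 8 = 38; LS_Task 5 = 38−6 = 32
LF_Task 4 = LS_Task 9 = 44; LS_Task 4 = 44−3 = 41
LF_Task 3 = LS_Task 7 = 29; LS_Task 3 = 29−13 = 16
LF_Task 2 = min(LS_Task 4=41, LS_Task 8=38, LS_Task 9=44) = 38; LS_Task 2 = 38−11 = 27
LF_Task 1 = min(LS_Task 2=27, LS_Task 3=16, LS_Task 4=41, LS_Task 5=32, LS_Task 6=14) = 14; LS_Task 1 = 14−14 = 0
Slack_Task 3 = LS_Task 3 − ES_Task 3 = 16 − 14 = 2

2 days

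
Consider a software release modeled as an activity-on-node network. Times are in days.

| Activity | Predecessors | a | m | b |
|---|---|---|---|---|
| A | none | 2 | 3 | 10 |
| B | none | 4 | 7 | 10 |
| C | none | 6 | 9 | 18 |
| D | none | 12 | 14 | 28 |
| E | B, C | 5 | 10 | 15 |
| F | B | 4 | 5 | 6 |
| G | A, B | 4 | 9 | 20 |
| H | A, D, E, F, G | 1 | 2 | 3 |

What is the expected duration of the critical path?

22 days

te_A = (2 + 4·3 + 10)/6 = 24/6 = 4
te_B = (4 + 4·7 + 10)/6 = 42/6 = 7
te_C = (6 + 4·9 + 18)/6 = 60/6 = 10
te_D = (12 + 4·14 + 28)/6 = 96/6 = 16
te_E = (5 + 4·10 + 15)/6 = 60/6 = 10
te_F = (4 + 4·5 + 6)/6 = 30/6 = 5
te_G = (4 + 4·9 + 20)/6 = 60/6 = 10
te_H = (1 + 4·2 + 3)/6 = 12/6 = 2

Forward pass:
ES_A = 0; EF_A = 4
ES_B = 0; EF_B = 7
ES_C = 0; EF_C = 10
ES_D = 0; EF_D = 16
ES_E = max(EF_B=7, EF_C=10) = 10; EF_E = 10+10 = 20
ES_F = 7; EF_F = 7+5 = 12
ES_G = max(EF_A=4, EF_B=7) = 7; EF_G = 7+10 = 17
ES_H = max(EF_A=4, EF_D=16, EF_E=20, EF_F=12, EF_G=17) = 20; EF_H = 20+2 = 22
Expected project duration μ = 22 days. Critical path: C → E → H.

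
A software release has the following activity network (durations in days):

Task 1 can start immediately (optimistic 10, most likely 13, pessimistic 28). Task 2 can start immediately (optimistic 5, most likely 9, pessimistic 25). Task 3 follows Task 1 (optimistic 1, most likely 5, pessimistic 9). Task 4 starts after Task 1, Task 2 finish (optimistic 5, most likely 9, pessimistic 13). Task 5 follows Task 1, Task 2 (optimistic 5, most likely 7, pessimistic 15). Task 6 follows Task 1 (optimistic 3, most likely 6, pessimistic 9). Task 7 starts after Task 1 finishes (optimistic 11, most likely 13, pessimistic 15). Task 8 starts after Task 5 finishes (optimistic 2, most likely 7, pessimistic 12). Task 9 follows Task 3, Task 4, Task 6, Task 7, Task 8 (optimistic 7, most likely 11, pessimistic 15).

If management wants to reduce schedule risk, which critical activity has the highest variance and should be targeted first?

te_Task 1 = (10 + 4·13 + 28)/6 = 90/6 = 15; σ²_Task 1 = ((28−10)/6)² = 9.000
te_Task 2 = (5 + 4·9 + 25)/6 = 66/6 = 11; σ²_Task 2 = ((25−5)/6)² = 11.111
te_Task 3 = (1 + 4·5 + 9)/6 = 30/6 = 5; σ²_Task 3 = ((9−1)/6)² = 1.778
te_Task 4 = (5 + 4·9 + 13)/6 = 54/6 = 9; σ²_Task 4 = ((13−5)/6)² = 1.778
te_Task 5 = (5 + 4·7 + 15)/6 = 48/6 = 8; σ²_Task 5 = ((15−5)/6)² = 2.778
te_Task 6 = (3 + 4·6 + 9)/6 = 36/6 = 6; σ²_Task 6 = ((9−3)/6)² = 1.000
te_Task 7 = (11 + 4·13 + 15)/6 = 78/6 = 13; σ²_Task 7 = ((15−11)/6)² = 0.444
te_Task 8 = (2 + 4·7 + 12)/6 = 42/6 = 7; σ²_Task 8 = ((12−2)/6)² = 2.778
te_Task 9 = (7 + 4·11 + 15)/6 = 66/6 = 11; σ²_Task 9 = ((15−7)/6)² = 1.778

Forward pass:
ES_Task 1 = 0; EF_Task 1 = 15
ES_Task 2 = 0; EF_Task 2 = 11
ES_Task 3 = 15; EF_Task 3 = 15+5 = 20
ES_Task 4 = max(EF_Task 1=15, EF_Task 2=11) = 15; EF_Task 4 = 15+9 = 24
ES_Task 5 = max(EF_Task 1=15, EF_Task 2=11) = 15; EF_Task 5 = 15+8 = 23
ES_Task 6 = 15; EF_Task 6 = 15+6 = 21
ES_Task 7 = 15; EF_Task 7 = 15+13 = 28
ES_Task 8 = 23; EF_Task 8 = 23+7 = 30
ES_Task 9 = max(EF_Task 3=20, EF_Task 4=24, EF_Task 6=21, EF_Task 7=28, EF_Task 8=30) = 30; EF_Task 9 = 30+11 = 41
Expected project duration μ = 41 days. Critical path: Task 1 → Task 5 → Task 8 → Task 9.

Variances on critical path: σ²_Task 1=9.000, σ²_Task 5=2.778, σ²_Task 8=2.778, σ²_Task 9=1.778.
Largest is σ²_Task 1 = 9.000.

Task 1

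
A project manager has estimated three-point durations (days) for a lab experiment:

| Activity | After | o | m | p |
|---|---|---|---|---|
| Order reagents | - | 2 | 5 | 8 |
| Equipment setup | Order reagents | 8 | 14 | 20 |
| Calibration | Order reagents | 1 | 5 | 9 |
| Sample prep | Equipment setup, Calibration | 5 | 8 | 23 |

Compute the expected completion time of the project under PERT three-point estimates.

29 days

te_Order reagents = (2 + 4·5 + 8)/6 = 30/6 = 5
te_Equipment setup = (8 + 4·14 + 20)/6 = 84/6 = 14
te_Calibration = (1 + 4·5 + 9)/6 = 30/6 = 5
te_Sample prep = (5 + 4·8 + 23)/6 = 60/6 = 10

Forward pass:
ES_Order reagents = 0; EF_Order reagents = 5
ES_Equipment setup = 5; EF_Equipment setup = 5+14 = 19
ES_Calibration = 5; EF_Calibration = 5+5 = 10
ES_Sample prep = max(EF_Equipment setup=19, EF_Calibration=10) = 19; EF_Sample prep = 19+10 = 29
Expected project duration μ = 29 days. Critical path: Order reagents → Equipment setup → Sample prep.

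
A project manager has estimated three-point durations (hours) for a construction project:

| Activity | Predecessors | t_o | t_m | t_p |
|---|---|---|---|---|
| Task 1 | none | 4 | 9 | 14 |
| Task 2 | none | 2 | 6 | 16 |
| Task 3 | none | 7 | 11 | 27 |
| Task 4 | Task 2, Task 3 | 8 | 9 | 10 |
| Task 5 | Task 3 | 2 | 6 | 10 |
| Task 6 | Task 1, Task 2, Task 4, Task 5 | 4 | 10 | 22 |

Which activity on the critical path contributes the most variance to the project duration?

te_Task 1 = (4 + 4·9 + 14)/6 = 54/6 = 9; σ²_Task 1 = ((14−4)/6)² = 2.778
te_Task 2 = (2 + 4·6 + 16)/6 = 42/6 = 7; σ²_Task 2 = ((16−2)/6)² = 5.444
te_Task 3 = (7 + 4·11 + 27)/6 = 78/6 = 13; σ²_Task 3 = ((27−7)/6)² = 11.111
te_Task 4 = (8 + 4·9 + 10)/6 = 54/6 = 9; σ²_Task 4 = ((10−8)/6)² = 0.111
te_Task 5 = (2 + 4·6 + 10)/6 = 36/6 = 6; σ²_Task 5 = ((10−2)/6)² = 1.778
te_Task 6 = (4 + 4·10 + 22)/6 = 66/6 = 11; σ²_Task 6 = ((22−4)/6)² = 9.000

Forward pass:
ES_Task 1 = 0; EF_Task 1 = 9
ES_Task 2 = 0; EF_Task 2 = 7
ES_Task 3 = 0; EF_Task 3 = 13
ES_Task 4 = max(EF_Task 2=7, EF_Task 3=13) = 13; EF_Task 4 = 13+9 = 22
ES_Task 5 = 13; EF_Task 5 = 13+6 = 19
ES_Task 6 = max(EF_Task 1=9, EF_Task 2=7, EF_Task 4=22, EF_Task 5=19) = 22; EF_Task 6 = 22+11 = 33
Expected project duration μ = 33 hours. Critical path: Task 3 → Task 4 → Task 6.

Variances on critical path: σ²_Task 3=11.111, σ²_Task 4=0.111, σ²_Task 6=9.000.
Largest is σ²_Task 3 = 11.111.

Task 3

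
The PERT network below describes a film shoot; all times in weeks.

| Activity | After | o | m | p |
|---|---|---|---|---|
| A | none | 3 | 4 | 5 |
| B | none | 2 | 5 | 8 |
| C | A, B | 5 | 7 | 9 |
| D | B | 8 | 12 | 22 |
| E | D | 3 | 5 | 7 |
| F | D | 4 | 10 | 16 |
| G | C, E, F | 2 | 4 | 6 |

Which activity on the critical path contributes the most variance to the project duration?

D

te_A = (3 + 4·4 + 5)/6 = 24/6 = 4; σ²_A = ((5−3)/6)² = 0.111
te_B = (2 + 4·5 + 8)/6 = 30/6 = 5; σ²_B = ((8−2)/6)² = 1.000
te_C = (5 + 4·7 + 9)/6 = 42/6 = 7; σ²_C = ((9−5)/6)² = 0.444
te_D = (8 + 4·12 + 22)/6 = 78/6 = 13; σ²_D = ((22−8)/6)² = 5.444
te_E = (3 + 4·5 + 7)/6 = 30/6 = 5; σ²_E = ((7−3)/6)² = 0.444
te_F = (4 + 4·10 + 16)/6 = 60/6 = 10; σ²_F = ((16−4)/6)² = 4.000
te_G = (2 + 4·4 + 6)/6 = 24/6 = 4; σ²_G = ((6−2)/6)² = 0.444

Forward pass:
ES_A = 0; EF_A = 4
ES_B = 0; EF_B = 5
ES_C = max(EF_A=4, EF_B=5) = 5; EF_C = 5+7 = 12
ES_D = 5; EF_D = 5+13 = 18
ES_E = 18; EF_E = 18+5 = 23
ES_F = 18; EF_F = 18+10 = 28
ES_G = max(EF_C=12, EF_E=23, EF_F=28) = 28; EF_G = 28+4 = 32
Expected project duration μ = 32 weeks. Critical path: B → D → F → G.

Variances on critical path: σ²_B=1.000, σ²_D=5.444, σ²_F=4.000, σ²_G=0.444.
Largest is σ²_D = 5.444.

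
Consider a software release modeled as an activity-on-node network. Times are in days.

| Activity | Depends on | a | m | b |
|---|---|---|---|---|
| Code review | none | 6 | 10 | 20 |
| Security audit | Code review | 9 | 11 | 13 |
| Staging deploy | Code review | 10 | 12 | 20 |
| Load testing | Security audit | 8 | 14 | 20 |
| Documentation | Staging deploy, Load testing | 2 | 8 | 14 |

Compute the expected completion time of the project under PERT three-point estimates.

44 days

te_Code review = (6 + 4·10 + 20)/6 = 66/6 = 11
te_Security audit = (9 + 4·11 + 13)/6 = 66/6 = 11
te_Staging deploy = (10 + 4·12 + 20)/6 = 78/6 = 13
te_Load testing = (8 + 4·14 + 20)/6 = 84/6 = 14
te_Documentation = (2 + 4·8 + 14)/6 = 48/6 = 8

Forward pass:
ES_Code review = 0; EF_Code review = 11
ES_Security audit = 11; EF_Security audit = 11+11 = 22
ES_Staging deploy = 11; EF_Staging deploy = 11+13 = 24
ES_Load testing = 22; EF_Load testing = 22+14 = 36
ES_Documentation = max(EF_Staging deploy=24, EF_Load testing=36) = 36; EF_Documentation = 36+8 = 44
Expected project duration μ = 44 days. Critical path: Code review → Security audit → Load testing → Documentation.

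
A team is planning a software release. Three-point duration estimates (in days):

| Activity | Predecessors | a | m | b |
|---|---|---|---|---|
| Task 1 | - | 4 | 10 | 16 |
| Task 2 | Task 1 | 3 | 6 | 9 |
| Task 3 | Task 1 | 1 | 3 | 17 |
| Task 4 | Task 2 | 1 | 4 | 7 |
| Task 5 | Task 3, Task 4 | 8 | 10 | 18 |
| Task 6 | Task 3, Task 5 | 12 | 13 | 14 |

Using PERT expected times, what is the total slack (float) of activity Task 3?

5 days

te_Task 1 = (4 + 4·10 + 16)/6 = 60/6 = 10
te_Task 2 = (3 + 4·6 + 9)/6 = 36/6 = 6
te_Task 3 = (1 + 4·3 + 17)/6 = 30/6 = 5
te_Task 4 = (1 + 4·4 + 7)/6 = 24/6 = 4
te_Task 5 = (8 + 4·10 + 18)/6 = 66/6 = 11
te_Task 6 = (12 + 4·13 + 14)/6 = 78/6 = 13

Forward pass:
ES_Task 1 = 0; EF_Task 1 = 10
ES_Task 2 = 10; EF_Task 2 = 10+6 = 16
ES_Task 3 = 10; EF_Task 3 = 10+5 = 15
ES_Task 4 = 16; EF_Task 4 = 16+4 = 20
ES_Task 5 = max(EF_Task 3=15, EF_Task 4=20) = 20; EF_Task 5 = 20+11 = 31
ES_Task 6 = max(EF_Task 3=15, EF_Task 5=31) = 31; EF_Task 6 = 31+13 = 44
Expected project duration μ = 44 days. Critical path: Task 1 → Task 2 → Task 4 → Task 5 → Task 6.

Backward pass:
LF_Task 6 = 44; LS_Task 6 = 44−13 = 31
LF_Task 5 = LS_Task 6 = 31; LS_Task 5 = 31−11 = 20
LF_Task 4 = LS_Task 5 = 20; LS_Task 4 = 20−4 = 16
LF_Task 3 = min(LS_Task 5=20, LS_Task 6=31) = 20; LS_Task 3 = 20−5 = 15
LF_Task 2 = LS_Task 4 = 16; LS_Task 2 = 16−6 = 10
LF_Task 1 = min(LS_Task 2=10, LS_Task 3=15) = 10; LS_Task 1 = 10−10 = 0
Slack_Task 3 = LS_Task 3 − ES_Task 3 = 15 − 10 = 5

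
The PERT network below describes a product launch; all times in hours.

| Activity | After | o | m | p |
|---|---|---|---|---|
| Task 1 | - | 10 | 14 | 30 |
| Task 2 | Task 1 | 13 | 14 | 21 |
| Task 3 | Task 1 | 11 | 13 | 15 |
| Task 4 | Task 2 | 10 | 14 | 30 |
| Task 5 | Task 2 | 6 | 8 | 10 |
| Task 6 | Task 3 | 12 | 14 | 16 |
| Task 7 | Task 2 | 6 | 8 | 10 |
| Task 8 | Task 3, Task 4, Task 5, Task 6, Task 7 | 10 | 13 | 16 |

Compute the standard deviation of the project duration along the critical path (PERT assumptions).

te_Task 1 = (10 + 4·14 + 30)/6 = 96/6 = 16; σ²_Task 1 = ((30−10)/6)² = 11.111
te_Task 2 = (13 + 4·14 + 21)/6 = 90/6 = 15; σ²_Task 2 = ((21−13)/6)² = 1.778
te_Task 3 = (11 + 4·13 + 15)/6 = 78/6 = 13; σ²_Task 3 = ((15−11)/6)² = 0.444
te_Task 4 = (10 + 4·14 + 30)/6 = 96/6 = 16; σ²_Task 4 = ((30−10)/6)² = 11.111
te_Task 5 = (6 + 4·8 + 10)/6 = 48/6 = 8; σ²_Task 5 = ((10−6)/6)² = 0.444
te_Task 6 = (12 + 4·14 + 16)/6 = 84/6 = 14; σ²_Task 6 = ((16−12)/6)² = 0.444
te_Task 7 = (6 + 4·8 + 10)/6 = 48/6 = 8; σ²_Task 7 = ((10−6)/6)² = 0.444
te_Task 8 = (10 + 4·13 + 16)/6 = 78/6 = 13; σ²_Task 8 = ((16−10)/6)² = 1.000

Forward pass:
ES_Task 1 = 0; EF_Task 1 = 16
ES_Task 2 = 16; EF_Task 2 = 16+15 = 31
ES_Task 3 = 16; EF_Task 3 = 16+13 = 29
ES_Task 4 = 31; EF_Task 4 = 31+16 = 47
ES_Task 5 = 31; EF_Task 5 = 31+8 = 39
ES_Task 6 = 29; EF_Task 6 = 29+14 = 43
ES_Task 7 = 31; EF_Task 7 = 31+8 = 39
ES_Task 8 = max(EF_Task 3=29, EF_Task 4=47, EF_Task 5=39, EF_Task 6=43, EF_Task 7=39) = 47; EF_Task 8 = 47+13 = 60
Expected project duration μ = 60 hours. Critical path: Task 1 → Task 2 → Task 4 → Task 8.

Variance along critical path = 11.111 + 1.778 + 11.111 + 1.000 = 25.000
σ = √25.000 = 5.000 hours

5.00 hours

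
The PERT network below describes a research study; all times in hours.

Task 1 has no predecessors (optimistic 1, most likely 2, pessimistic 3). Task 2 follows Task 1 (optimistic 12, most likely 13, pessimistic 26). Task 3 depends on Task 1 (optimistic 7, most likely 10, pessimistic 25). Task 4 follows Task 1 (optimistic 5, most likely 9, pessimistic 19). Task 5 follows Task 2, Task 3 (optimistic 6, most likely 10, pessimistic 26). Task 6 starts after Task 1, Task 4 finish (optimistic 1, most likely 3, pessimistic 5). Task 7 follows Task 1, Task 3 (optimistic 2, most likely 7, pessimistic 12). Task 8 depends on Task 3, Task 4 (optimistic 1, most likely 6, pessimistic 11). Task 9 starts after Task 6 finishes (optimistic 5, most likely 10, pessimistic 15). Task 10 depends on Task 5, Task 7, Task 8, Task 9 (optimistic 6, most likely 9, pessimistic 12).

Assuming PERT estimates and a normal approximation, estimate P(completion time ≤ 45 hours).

te_Task 1 = (1 + 4·2 + 3)/6 = 12/6 = 2; σ²_Task 1 = ((3−1)/6)² = 0.111
te_Task 2 = (12 + 4·13 + 26)/6 = 90/6 = 15; σ²_Task 2 = ((26−12)/6)² = 5.444
te_Task 3 = (7 + 4·10 + 25)/6 = 72/6 = 12; σ²_Task 3 = ((25−7)/6)² = 9.000
te_Task 4 = (5 + 4·9 + 19)/6 = 60/6 = 10; σ²_Task 4 = ((19−5)/6)² = 5.444
te_Task 5 = (6 + 4·10 + 26)/6 = 72/6 = 12; σ²_Task 5 = ((26−6)/6)² = 11.111
te_Task 6 = (1 + 4·3 + 5)/6 = 18/6 = 3; σ²_Task 6 = ((5−1)/6)² = 0.444
te_Task 7 = (2 + 4·7 + 12)/6 = 42/6 = 7; σ²_Task 7 = ((12−2)/6)² = 2.778
te_Task 8 = (1 + 4·6 + 11)/6 = 36/6 = 6; σ²_Task 8 = ((11−1)/6)² = 2.778
te_Task 9 = (5 + 4·10 + 15)/6 = 60/6 = 10; σ²_Task 9 = ((15−5)/6)² = 2.778
te_Task 10 = (6 + 4·9 + 12)/6 = 54/6 = 9; σ²_Task 10 = ((12−6)/6)² = 1.000

Forward pass:
ES_Task 1 = 0; EF_Task 1 = 2
ES_Task 2 = 2; EF_Task 2 = 2+15 = 17
ES_Task 3 = 2; EF_Task 3 = 2+12 = 14
ES_Task 4 = 2; EF_Task 4 = 2+10 = 12
ES_Task 5 = max(EF_Task 2=17, EF_Task 3=14) = 17; EF_Task 5 = 17+12 = 29
ES_Task 6 = max(EF_Task 1=2, EF_Task 4=12) = 12; EF_Task 6 = 12+3 = 15
ES_Task 7 = max(EF_Task 1=2, EF_Task 3=14) = 14; EF_Task 7 = 14+7 = 21
ES_Task 8 = max(EF_Task 3=14, EF_Task 4=12) = 14; EF_Task 8 = 14+6 = 20
ES_Task 9 = 15; EF_Task 9 = 15+10 = 25
ES_Task 10 = max(EF_Task 5=29, EF_Task 7=21, EF_Task 8=20, EF_Task 9=25) = 29; EF_Task 10 = 29+9 = 38
Expected project duration μ = 38 hours. Critical path: Task 1 → Task 2 → Task 5 → Task 10.

Variance along critical path = 0.111 + 5.444 + 11.111 + 1.000 = 17.667; σ = √17.667 = 4.203 hours.
Z = (45 − 38) / 4.203 = 1.665
P(T ≤ 45) = Φ(1.665) ≈ 0.952

0.952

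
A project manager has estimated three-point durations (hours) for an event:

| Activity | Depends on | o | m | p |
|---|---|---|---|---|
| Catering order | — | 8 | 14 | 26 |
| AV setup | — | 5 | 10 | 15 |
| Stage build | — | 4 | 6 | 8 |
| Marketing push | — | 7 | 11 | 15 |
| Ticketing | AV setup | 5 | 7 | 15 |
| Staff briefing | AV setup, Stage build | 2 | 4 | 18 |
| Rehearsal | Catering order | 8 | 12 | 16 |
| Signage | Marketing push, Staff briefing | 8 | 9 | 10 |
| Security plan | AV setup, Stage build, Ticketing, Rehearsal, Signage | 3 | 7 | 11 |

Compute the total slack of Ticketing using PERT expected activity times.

te_Catering order = (8 + 4·14 + 26)/6 = 90/6 = 15
te_AV setup = (5 + 4·10 + 15)/6 = 60/6 = 10
te_Stage build = (4 + 4·6 + 8)/6 = 36/6 = 6
te_Marketing push = (7 + 4·11 + 15)/6 = 66/6 = 11
te_Ticketing = (5 + 4·7 + 15)/6 = 48/6 = 8
te_Staff briefing = (2 + 4·4 + 18)/6 = 36/6 = 6
te_Rehearsal = (8 + 4·12 + 16)/6 = 72/6 = 12
te_Signage = (8 + 4·9 + 10)/6 = 54/6 = 9
te_Security plan = (3 + 4·7 + 11)/6 = 42/6 = 7

Forward pass:
ES_Catering order = 0; EF_Catering order = 15
ES_AV setup = 0; EF_AV setup = 10
ES_Stage build = 0; EF_Stage build = 6
ES_Marketing push = 0; EF_Marketing push = 11
ES_Ticketing = 10; EF_Ticketing = 10+8 = 18
ES_Staff briefing = max(EF_AV setup=10, EF_Stage build=6) = 10; EF_Staff briefing = 10+6 = 16
ES_Rehearsal = 15; EF_Rehearsal = 15+12 = 27
ES_Signage = max(EF_Marketing push=11, EF_Staff briefing=16) = 16; EF_Signage = 16+9 = 25
ES_Security plan = max(EF_AV setup=10, EF_Stage build=6, EF_Ticketing=18, EF_Rehearsal=27, EF_Signage=25) = 27; EF_Security plan = 27+7 = 34
Expected project duration μ = 34 hours. Critical path: Catering order → Rehearsal → Security plan.

Backward pass:
LF_Security plan = 34; LS_Security plan = 34−7 = 27
LF_Signage = LS_Security plan = 27; LS_Signage = 27−9 = 18
LF_Rehearsal = LS_Security plan = 27; LS_Rehearsal = 27−12 = 15
LF_Staff briefing = LS_Signage = 18; LS_Staff briefing = 18−6 = 12
LF_Ticketing = LS_Security plan = 27; LS_Ticketing = 27−8 = 19
LF_Marketing push = LS_Signage = 18; LS_Marketing push = 18−11 = 7
LF_Stage build = min(LS_Staff briefing=12, LS_Security plan=27) = 12; LS_Stage build = 12−6 = 6
LF_AV setup = min(LS_Ticketing=19, LS_Staff briefing=12, LS_Security plan=27) = 12; LS_AV setup = 12−10 = 2
LF_Catering order = LS_Rehearsal = 15; LS_Catering order = 15−15 = 0
Slack_Ticketing = LS_Ticketing − ES_Ticketing = 19 − 10 = 9

9 hours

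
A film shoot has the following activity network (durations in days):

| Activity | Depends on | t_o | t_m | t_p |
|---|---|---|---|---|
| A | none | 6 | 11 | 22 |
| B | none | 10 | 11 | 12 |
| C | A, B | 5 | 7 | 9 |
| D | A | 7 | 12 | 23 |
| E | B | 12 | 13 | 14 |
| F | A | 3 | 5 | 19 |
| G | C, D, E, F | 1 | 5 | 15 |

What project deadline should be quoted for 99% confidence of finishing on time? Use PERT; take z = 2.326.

41.3 days

te_A = (6 + 4·11 + 22)/6 = 72/6 = 12; σ²_A = ((22−6)/6)² = 7.111
te_B = (10 + 4·11 + 12)/6 = 66/6 = 11; σ²_B = ((12−10)/6)² = 0.111
te_C = (5 + 4·7 + 9)/6 = 42/6 = 7; σ²_C = ((9−5)/6)² = 0.444
te_D = (7 + 4·12 + 23)/6 = 78/6 = 13; σ²_D = ((23−7)/6)² = 7.111
te_E = (12 + 4·13 + 14)/6 = 78/6 = 13; σ²_E = ((14−12)/6)² = 0.111
te_F = (3 + 4·5 + 19)/6 = 42/6 = 7; σ²_F = ((19−3)/6)² = 7.111
te_G = (1 + 4·5 + 15)/6 = 36/6 = 6; σ²_G = ((15−1)/6)² = 5.444

Forward pass:
ES_A = 0; EF_A = 12
ES_B = 0; EF_B = 11
ES_C = max(EF_A=12, EF_B=11) = 12; EF_C = 12+7 = 19
ES_D = 12; EF_D = 12+13 = 25
ES_E = 11; EF_E = 11+13 = 24
ES_F = 12; EF_F = 12+7 = 19
ES_G = max(EF_C=19, EF_D=25, EF_E=24, EF_F=19) = 25; EF_G = 25+6 = 31
Expected project duration μ = 31 days. Critical path: A → D → G.

Variance along critical path = 7.111 + 7.111 + 5.444 = 19.667; σ = 4.435 days.
D = μ + z·σ = 31 + 2.326·4.435 = 41.3 days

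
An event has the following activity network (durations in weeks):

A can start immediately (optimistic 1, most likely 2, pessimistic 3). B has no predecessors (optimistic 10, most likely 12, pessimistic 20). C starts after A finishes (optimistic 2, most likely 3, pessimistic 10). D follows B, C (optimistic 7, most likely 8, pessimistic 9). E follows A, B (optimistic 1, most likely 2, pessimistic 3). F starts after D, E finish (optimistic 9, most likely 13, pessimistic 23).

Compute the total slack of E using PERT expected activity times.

te_A = (1 + 4·2 + 3)/6 = 12/6 = 2
te_B = (10 + 4·12 + 20)/6 = 78/6 = 13
te_C = (2 + 4·3 + 10)/6 = 24/6 = 4
te_D = (7 + 4·8 + 9)/6 = 48/6 = 8
te_E = (1 + 4·2 + 3)/6 = 12/6 = 2
te_F = (9 + 4·13 + 23)/6 = 84/6 = 14

Forward pass:
ES_A = 0; EF_A = 2
ES_B = 0; EF_B = 13
ES_C = 2; EF_C = 2+4 = 6
ES_D = max(EF_B=13, EF_C=6) = 13; EF_D = 13+8 = 21
ES_E = max(EF_A=2, EF_B=13) = 13; EF_E = 13+2 = 15
ES_F = max(EF_D=21, EF_E=15) = 21; EF_F = 21+14 = 35
Expected project duration μ = 35 weeks. Critical path: B → D → F.

Backward pass:
LF_F = 35; LS_F = 35−14 = 21
LF_E = LS_F = 21; LS_E = 21−2 = 19
LF_D = LS_F = 21; LS_D = 21−8 = 13
LF_C = LS_D = 13; LS_C = 13−4 = 9
LF_B = min(LS_D=13, LS_E=19) = 13; LS_B = 13−13 = 0
LF_A = min(LS_C=9, LS_E=19) = 9; LS_A = 9−2 = 7
Slack_E = LS_E − ES_E = 19 − 13 = 6

6 weeks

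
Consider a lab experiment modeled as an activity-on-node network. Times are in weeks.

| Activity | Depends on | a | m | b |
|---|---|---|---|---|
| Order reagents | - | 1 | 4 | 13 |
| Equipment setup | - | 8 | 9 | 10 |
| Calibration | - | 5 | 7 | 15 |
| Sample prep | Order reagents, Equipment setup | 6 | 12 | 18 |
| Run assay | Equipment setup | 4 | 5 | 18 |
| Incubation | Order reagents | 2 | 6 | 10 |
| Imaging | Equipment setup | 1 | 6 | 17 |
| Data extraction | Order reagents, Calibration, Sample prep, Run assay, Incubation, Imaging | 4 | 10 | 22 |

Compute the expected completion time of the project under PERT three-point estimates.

32 weeks

te_Order reagents = (1 + 4·4 + 13)/6 = 30/6 = 5
te_Equipment setup = (8 + 4·9 + 10)/6 = 54/6 = 9
te_Calibration = (5 + 4·7 + 15)/6 = 48/6 = 8
te_Sample prep = (6 + 4·12 + 18)/6 = 72/6 = 12
te_Run assay = (4 + 4·5 + 18)/6 = 42/6 = 7
te_Incubation = (2 + 4·6 + 10)/6 = 36/6 = 6
te_Imaging = (1 + 4·6 + 17)/6 = 42/6 = 7
te_Data extraction = (4 + 4·10 + 22)/6 = 66/6 = 11

Forward pass:
ES_Order reagents = 0; EF_Order reagents = 5
ES_Equipment setup = 0; EF_Equipment setup = 9
ES_Calibration = 0; EF_Calibration = 8
ES_Sample prep = max(EF_Order reagents=5, EF_Equipment setup=9) = 9; EF_Sample prep = 9+12 = 21
ES_Run assay = 9; EF_Run assay = 9+7 = 16
ES_Incubation = 5; EF_Incubation = 5+6 = 11
ES_Imaging = 9; EF_Imaging = 9+7 = 16
ES_Data extraction = max(EF_Order reagents=5, EF_Calibration=8, EF_Sample prep=21, EF_Run assay=16, EF_Incubation=11, EF_Imaging=16) = 21; EF_Data extraction = 21+11 = 32
Expected project duration μ = 32 weeks. Critical path: Equipment setup → Sample prep → Data extraction.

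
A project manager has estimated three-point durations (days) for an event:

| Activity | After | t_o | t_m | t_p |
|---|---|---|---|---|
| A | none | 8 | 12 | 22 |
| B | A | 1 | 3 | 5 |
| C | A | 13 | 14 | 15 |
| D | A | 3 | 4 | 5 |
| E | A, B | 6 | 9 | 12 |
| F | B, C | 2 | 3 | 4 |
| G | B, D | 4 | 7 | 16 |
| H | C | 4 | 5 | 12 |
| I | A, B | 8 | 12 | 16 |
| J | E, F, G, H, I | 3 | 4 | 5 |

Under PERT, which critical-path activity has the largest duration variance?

A

te_A = (8 + 4·12 + 22)/6 = 78/6 = 13; σ²_A = ((22−8)/6)² = 5.444
te_B = (1 + 4·3 + 5)/6 = 18/6 = 3; σ²_B = ((5−1)/6)² = 0.444
te_C = (13 + 4·14 + 15)/6 = 84/6 = 14; σ²_C = ((15−13)/6)² = 0.111
te_D = (3 + 4·4 + 5)/6 = 24/6 = 4; σ²_D = ((5−3)/6)² = 0.111
te_E = (6 + 4·9 + 12)/6 = 54/6 = 9; σ²_E = ((12−6)/6)² = 1.000
te_F = (2 + 4·3 + 4)/6 = 18/6 = 3; σ²_F = ((4−2)/6)² = 0.111
te_G = (4 + 4·7 + 16)/6 = 48/6 = 8; σ²_G = ((16−4)/6)² = 4.000
te_H = (4 + 4·5 + 12)/6 = 36/6 = 6; σ²_H = ((12−4)/6)² = 1.778
te_I = (8 + 4·12 + 16)/6 = 72/6 = 12; σ²_I = ((16−8)/6)² = 1.778
te_J = (3 + 4·4 + 5)/6 = 24/6 = 4; σ²_J = ((5−3)/6)² = 0.111

Forward pass:
ES_A = 0; EF_A = 13
ES_B = 13; EF_B = 13+3 = 16
ES_C = 13; EF_C = 13+14 = 27
ES_D = 13; EF_D = 13+4 = 17
ES_E = max(EF_A=13, EF_B=16) = 16; EF_E = 16+9 = 25
ES_F = max(EF_B=16, EF_C=27) = 27; EF_F = 27+3 = 30
ES_G = max(EF_B=16, EF_D=17) = 17; EF_G = 17+8 = 25
ES_H = 27; EF_H = 27+6 = 33
ES_I = max(EF_A=13, EF_B=16) = 16; EF_I = 16+12 = 28
ES_J = max(EF_E=25, EF_F=30, EF_G=25, EF_H=33, EF_I=28) = 33; EF_J = 33+4 = 37
Expected project duration μ = 37 days. Critical path: A → C → H → J.

Variances on critical path: σ²_A=5.444, σ²_C=0.111, σ²_H=1.778, σ²_J=0.111.
Largest is σ²_A = 5.444.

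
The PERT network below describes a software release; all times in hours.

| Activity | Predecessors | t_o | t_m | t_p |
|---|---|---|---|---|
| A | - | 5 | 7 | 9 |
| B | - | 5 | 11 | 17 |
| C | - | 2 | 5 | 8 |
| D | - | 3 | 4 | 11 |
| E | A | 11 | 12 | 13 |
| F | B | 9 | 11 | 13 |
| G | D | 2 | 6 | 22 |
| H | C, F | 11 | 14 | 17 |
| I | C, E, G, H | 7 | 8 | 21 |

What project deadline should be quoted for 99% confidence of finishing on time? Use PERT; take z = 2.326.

53.7 hours

te_A = (5 + 4·7 + 9)/6 = 42/6 = 7; σ²_A = ((9−5)/6)² = 0.444
te_B = (5 + 4·11 + 17)/6 = 66/6 = 11; σ²_B = ((17−5)/6)² = 4.000
te_C = (2 + 4·5 + 8)/6 = 30/6 = 5; σ²_C = ((8−2)/6)² = 1.000
te_D = (3 + 4·4 + 11)/6 = 30/6 = 5; σ²_D = ((11−3)/6)² = 1.778
te_E = (11 + 4·12 + 13)/6 = 72/6 = 12; σ²_E = ((13−11)/6)² = 0.111
te_F = (9 + 4·11 + 13)/6 = 66/6 = 11; σ²_F = ((13−9)/6)² = 0.444
te_G = (2 + 4·6 + 22)/6 = 48/6 = 8; σ²_G = ((22−2)/6)² = 11.111
te_H = (11 + 4·14 + 17)/6 = 84/6 = 14; σ²_H = ((17−11)/6)² = 1.000
te_I = (7 + 4·8 + 21)/6 = 60/6 = 10; σ²_I = ((21−7)/6)² = 5.444

Forward pass:
ES_A = 0; EF_A = 7
ES_B = 0; EF_B = 11
ES_C = 0; EF_C = 5
ES_D = 0; EF_D = 5
ES_E = 7; EF_E = 7+12 = 19
ES_F = 11; EF_F = 11+11 = 22
ES_G = 5; EF_G = 5+8 = 13
ES_H = max(EF_C=5, EF_F=22) = 22; EF_H = 22+14 = 36
ES_I = max(EF_C=5, EF_E=19, EF_G=13, EF_H=36) = 36; EF_I = 36+10 = 46
Expected project duration μ = 46 hours. Critical path: B → F → H → I.

Variance along critical path = 4.000 + 0.444 + 1.000 + 5.444 = 10.889; σ = 3.300 hours.
D = μ + z·σ = 46 + 2.326·3.300 = 53.7 hours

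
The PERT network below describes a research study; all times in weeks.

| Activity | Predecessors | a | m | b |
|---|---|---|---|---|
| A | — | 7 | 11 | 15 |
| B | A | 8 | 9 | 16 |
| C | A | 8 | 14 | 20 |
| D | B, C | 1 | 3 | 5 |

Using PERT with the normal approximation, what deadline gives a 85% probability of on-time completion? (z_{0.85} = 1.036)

30.6 weeks

te_A = (7 + 4·11 + 15)/6 = 66/6 = 11; σ²_A = ((15−7)/6)² = 1.778
te_B = (8 + 4·9 + 16)/6 = 60/6 = 10; σ²_B = ((16−8)/6)² = 1.778
te_C = (8 + 4·14 + 20)/6 = 84/6 = 14; σ²_C = ((20−8)/6)² = 4.000
te_D = (1 + 4·3 + 5)/6 = 18/6 = 3; σ²_D = ((5−1)/6)² = 0.444

Forward pass:
ES_A = 0; EF_A = 11
ES_B = 11; EF_B = 11+10 = 21
ES_C = 11; EF_C = 11+14 = 25
ES_D = max(EF_B=21, EF_C=25) = 25; EF_D = 25+3 = 28
Expected project duration μ = 28 weeks. Critical path: A → C → D.

Variance along critical path = 1.778 + 4.000 + 0.444 = 6.222; σ = 2.494 weeks.
D = μ + z·σ = 28 + 1.036·2.494 = 30.6 weeks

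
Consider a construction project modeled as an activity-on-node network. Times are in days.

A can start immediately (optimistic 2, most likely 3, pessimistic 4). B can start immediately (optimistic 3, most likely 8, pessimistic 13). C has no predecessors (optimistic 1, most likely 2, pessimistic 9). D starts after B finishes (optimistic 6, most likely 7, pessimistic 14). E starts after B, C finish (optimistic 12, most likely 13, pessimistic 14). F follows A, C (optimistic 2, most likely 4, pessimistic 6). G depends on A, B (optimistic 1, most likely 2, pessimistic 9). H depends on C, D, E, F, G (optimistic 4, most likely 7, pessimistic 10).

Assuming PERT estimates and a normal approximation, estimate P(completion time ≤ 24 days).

te_A = (2 + 4·3 + 4)/6 = 18/6 = 3; σ²_A = ((4−2)/6)² = 0.111
te_B = (3 + 4·8 + 13)/6 = 48/6 = 8; σ²_B = ((13−3)/6)² = 2.778
te_C = (1 + 4·2 + 9)/6 = 18/6 = 3; σ²_C = ((9−1)/6)² = 1.778
te_D = (6 + 4·7 + 14)/6 = 48/6 = 8; σ²_D = ((14−6)/6)² = 1.778
te_E = (12 + 4·13 + 14)/6 = 78/6 = 13; σ²_E = ((14−12)/6)² = 0.111
te_F = (2 + 4·4 + 6)/6 = 24/6 = 4; σ²_F = ((6−2)/6)² = 0.444
te_G = (1 + 4·2 + 9)/6 = 18/6 = 3; σ²_G = ((9−1)/6)² = 1.778
te_H = (4 + 4·7 + 10)/6 = 42/6 = 7; σ²_H = ((10−4)/6)² = 1.000

Forward pass:
ES_A = 0; EF_A = 3
ES_B = 0; EF_B = 8
ES_C = 0; EF_C = 3
ES_D = 8; EF_D = 8+8 = 16
ES_E = max(EF_B=8, EF_C=3) = 8; EF_E = 8+13 = 21
ES_F = max(EF_A=3, EF_C=3) = 3; EF_F = 3+4 = 7
ES_G = max(EF_A=3, EF_B=8) = 8; EF_G = 8+3 = 11
ES_H = max(EF_C=3, EF_D=16, EF_E=21, EF_F=7, EF_G=11) = 21; EF_H = 21+7 = 28
Expected project duration μ = 28 days. Critical path: B → E → H.

Variance along critical path = 2.778 + 0.111 + 1.000 = 3.889; σ = √3.889 = 1.972 days.
Z = (24 − 28) / 1.972 = -2.028
P(T ≤ 24) = Φ(-2.028) ≈ 0.021

0.021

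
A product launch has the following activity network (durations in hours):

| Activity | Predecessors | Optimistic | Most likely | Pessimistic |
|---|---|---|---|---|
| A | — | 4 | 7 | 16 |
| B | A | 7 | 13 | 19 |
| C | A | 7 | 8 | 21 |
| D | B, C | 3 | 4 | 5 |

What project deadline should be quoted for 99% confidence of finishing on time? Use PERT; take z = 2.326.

te_A = (4 + 4·7 + 16)/6 = 48/6 = 8; σ²_A = ((16−4)/6)² = 4.000
te_B = (7 + 4·13 + 19)/6 = 78/6 = 13; σ²_B = ((19−7)/6)² = 4.000
te_C = (7 + 4·8 + 21)/6 = 60/6 = 10; σ²_C = ((21−7)/6)² = 5.444
te_D = (3 + 4·4 + 5)/6 = 24/6 = 4; σ²_D = ((5−3)/6)² = 0.111

Forward pass:
ES_A = 0; EF_A = 8
ES_B = 8; EF_B = 8+13 = 21
ES_C = 8; EF_C = 8+10 = 18
ES_D = max(EF_B=21, EF_C=18) = 21; EF_D = 21+4 = 25
Expected project duration μ = 25 hours. Critical path: A → B → D.

Variance along critical path = 4.000 + 4.000 + 0.111 = 8.111; σ = 2.848 hours.
D = μ + z·σ = 25 + 2.326·2.848 = 31.6 hours

31.6 hours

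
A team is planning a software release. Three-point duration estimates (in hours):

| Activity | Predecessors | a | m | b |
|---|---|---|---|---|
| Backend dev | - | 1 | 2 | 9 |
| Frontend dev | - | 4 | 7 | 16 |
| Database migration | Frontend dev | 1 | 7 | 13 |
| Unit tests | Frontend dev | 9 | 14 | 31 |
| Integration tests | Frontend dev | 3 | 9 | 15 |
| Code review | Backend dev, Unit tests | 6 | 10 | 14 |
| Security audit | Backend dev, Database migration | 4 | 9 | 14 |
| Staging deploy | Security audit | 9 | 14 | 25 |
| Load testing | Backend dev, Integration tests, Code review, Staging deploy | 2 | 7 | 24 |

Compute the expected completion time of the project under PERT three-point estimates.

48 hours

te_Backend dev = (1 + 4·2 + 9)/6 = 18/6 = 3
te_Frontend dev = (4 + 4·7 + 16)/6 = 48/6 = 8
te_Database migration = (1 + 4·7 + 13)/6 = 42/6 = 7
te_Unit tests = (9 + 4·14 + 31)/6 = 96/6 = 16
te_Integration tests = (3 + 4·9 + 15)/6 = 54/6 = 9
te_Code review = (6 + 4·10 + 14)/6 = 60/6 = 10
te_Security audit = (4 + 4·9 + 14)/6 = 54/6 = 9
te_Staging deploy = (9 + 4·14 + 25)/6 = 90/6 = 15
te_Load testing = (2 + 4·7 + 24)/6 = 54/6 = 9

Forward pass:
ES_Backend dev = 0; EF_Backend dev = 3
ES_Frontend dev = 0; EF_Frontend dev = 8
ES_Database migration = 8; EF_Database migration = 8+7 = 15
ES_Unit tests = 8; EF_Unit tests = 8+16 = 24
ES_Integration tests = 8; EF_Integration tests = 8+9 = 17
ES_Code review = max(EF_Backend dev=3, EF_Unit tests=24) = 24; EF_Code review = 24+10 = 34
ES_Security audit = max(EF_Backend dev=3, EF_Database migration=15) = 15; EF_Security audit = 15+9 = 24
ES_Staging deploy = 24; EF_Staging deploy = 24+15 = 39
ES_Load testing = max(EF_Backend dev=3, EF_Integration tests=17, EF_Code review=34, EF_Staging deploy=39) = 39; EF_Load testing = 39+9 = 48
Expected project duration μ = 48 hours. Critical path: Frontend dev → Database migration → Security audit → Staging deploy → Load testing.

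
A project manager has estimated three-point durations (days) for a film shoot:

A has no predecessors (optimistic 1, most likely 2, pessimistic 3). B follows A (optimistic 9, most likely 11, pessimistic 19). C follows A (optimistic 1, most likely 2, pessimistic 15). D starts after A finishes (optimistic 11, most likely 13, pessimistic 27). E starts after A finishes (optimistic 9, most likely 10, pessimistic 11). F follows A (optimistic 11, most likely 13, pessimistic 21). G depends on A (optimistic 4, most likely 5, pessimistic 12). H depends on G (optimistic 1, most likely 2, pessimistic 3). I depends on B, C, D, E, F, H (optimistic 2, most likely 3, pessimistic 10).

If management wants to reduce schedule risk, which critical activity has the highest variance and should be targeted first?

te_A = (1 + 4·2 + 3)/6 = 12/6 = 2; σ²_A = ((3−1)/6)² = 0.111
te_B = (9 + 4·11 + 19)/6 = 72/6 = 12; σ²_B = ((19−9)/6)² = 2.778
te_C = (1 + 4·2 + 15)/6 = 24/6 = 4; σ²_C = ((15−1)/6)² = 5.444
te_D = (11 + 4·13 + 27)/6 = 90/6 = 15; σ²_D = ((27−11)/6)² = 7.111
te_E = (9 + 4·10 + 11)/6 = 60/6 = 10; σ²_E = ((11−9)/6)² = 0.111
te_F = (11 + 4·13 + 21)/6 = 84/6 = 14; σ²_F = ((21−11)/6)² = 2.778
te_G = (4 + 4·5 + 12)/6 = 36/6 = 6; σ²_G = ((12−4)/6)² = 1.778
te_H = (1 + 4·2 + 3)/6 = 12/6 = 2; σ²_H = ((3−1)/6)² = 0.111
te_I = (2 + 4·3 + 10)/6 = 24/6 = 4; σ²_I = ((10−2)/6)² = 1.778

Forward pass:
ES_A = 0; EF_A = 2
ES_B = 2; EF_B = 2+12 = 14
ES_C = 2; EF_C = 2+4 = 6
ES_D = 2; EF_D = 2+15 = 17
ES_E = 2; EF_E = 2+10 = 12
ES_F = 2; EF_F = 2+14 = 16
ES_G = 2; EF_G = 2+6 = 8
ES_H = 8; EF_H = 8+2 = 10
ES_I = max(EF_B=14, EF_C=6, EF_D=17, EF_E=12, EF_F=16, EF_H=10) = 17; EF_I = 17+4 = 21
Expected project duration μ = 21 days. Critical path: A → D → I.

Variances on critical path: σ²_A=0.111, σ²_D=7.111, σ²_I=1.778.
Largest is σ²_D = 7.111.

D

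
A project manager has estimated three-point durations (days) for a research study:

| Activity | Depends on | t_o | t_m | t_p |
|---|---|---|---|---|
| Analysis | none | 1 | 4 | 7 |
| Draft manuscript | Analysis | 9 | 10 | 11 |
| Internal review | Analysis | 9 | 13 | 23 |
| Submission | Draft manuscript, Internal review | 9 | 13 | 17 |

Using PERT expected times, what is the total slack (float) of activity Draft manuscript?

4 days

te_Analysis = (1 + 4·4 + 7)/6 = 24/6 = 4
te_Draft manuscript = (9 + 4·10 + 11)/6 = 60/6 = 10
te_Internal review = (9 + 4·13 + 23)/6 = 84/6 = 14
te_Submission = (9 + 4·13 + 17)/6 = 78/6 = 13

Forward pass:
ES_Analysis = 0; EF_Analysis = 4
ES_Draft manuscript = 4; EF_Draft manuscript = 4+10 = 14
ES_Internal review = 4; EF_Internal review = 4+14 = 18
ES_Submission = max(EF_Draft manuscript=14, EF_Internal review=18) = 18; EF_Submission = 18+13 = 31
Expected project duration μ = 31 days. Critical path: Analysis → Internal review → Submission.

Backward pass:
LF_Submission = 31; LS_Submission = 31−13 = 18
LF_Internal review = LS_Submission = 18; LS_Internal review = 18−14 = 4
LF_Draft manuscript = LS_Submission = 18; LS_Draft manuscript = 18−10 = 8
LF_Analysis = min(LS_Draft manuscript=8, LS_Internal review=4) = 4; LS_Analysis = 4−4 = 0
Slack_Draft manuscript = LS_Draft manuscript − ES_Draft manuscript = 8 − 4 = 4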